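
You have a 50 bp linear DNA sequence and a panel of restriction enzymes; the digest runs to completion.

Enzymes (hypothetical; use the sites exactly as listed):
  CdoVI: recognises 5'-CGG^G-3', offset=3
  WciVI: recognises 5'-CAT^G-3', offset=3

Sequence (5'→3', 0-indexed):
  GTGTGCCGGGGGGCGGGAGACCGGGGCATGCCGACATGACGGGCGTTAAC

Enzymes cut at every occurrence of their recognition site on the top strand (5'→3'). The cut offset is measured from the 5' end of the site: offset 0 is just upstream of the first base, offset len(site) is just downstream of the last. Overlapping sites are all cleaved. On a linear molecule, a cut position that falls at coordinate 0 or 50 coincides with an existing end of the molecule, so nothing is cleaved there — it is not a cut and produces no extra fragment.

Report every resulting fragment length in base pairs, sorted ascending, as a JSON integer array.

[5,5,7,8,8,8,9]

Per-enzyme occurrences:
  CdoVI CGGG/3: at [6, 13, 21, 39] ⇒ [9, 16, 24, 42]
  WciVI CATG/3: at [26, 34] ⇒ [29, 37]

Pooled cuts: [9, 16, 24, 29, 37, 42]

Fragments:
  [0,9): 9 bp
  [9,16): 7 bp
  [16,24): 8 bp
  [24,29): 5 bp
  [29,37): 8 bp
  [37,42): 5 bp
  [42,50): 8 bp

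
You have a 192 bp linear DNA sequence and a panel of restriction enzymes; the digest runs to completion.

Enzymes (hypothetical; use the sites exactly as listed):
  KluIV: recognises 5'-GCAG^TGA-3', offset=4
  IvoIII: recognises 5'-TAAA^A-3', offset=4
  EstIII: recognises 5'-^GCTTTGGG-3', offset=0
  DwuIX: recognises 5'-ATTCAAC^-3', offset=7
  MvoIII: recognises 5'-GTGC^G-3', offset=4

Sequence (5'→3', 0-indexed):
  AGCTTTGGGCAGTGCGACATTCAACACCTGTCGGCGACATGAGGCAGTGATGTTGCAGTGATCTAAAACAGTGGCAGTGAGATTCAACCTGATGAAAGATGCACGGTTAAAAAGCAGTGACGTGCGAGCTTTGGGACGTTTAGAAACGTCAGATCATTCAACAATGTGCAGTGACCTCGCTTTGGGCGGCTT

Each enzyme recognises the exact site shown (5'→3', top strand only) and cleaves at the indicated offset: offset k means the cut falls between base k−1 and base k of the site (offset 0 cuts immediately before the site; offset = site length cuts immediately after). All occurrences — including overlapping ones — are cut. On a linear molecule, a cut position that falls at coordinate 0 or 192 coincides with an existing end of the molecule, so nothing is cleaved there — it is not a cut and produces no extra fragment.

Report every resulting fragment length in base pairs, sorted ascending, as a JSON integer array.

Per-enzyme occurrences:
  KluIV (GCAGTGA, off=4): starts [43, 54, 73, 113, 167] → cuts [47, 58, 77, 117, 171]
  IvoIII (TAAAA, off=4): starts [63, 107] → cuts [67, 111]
  EstIII (GCTTTGGG, off=0): starts [1, 127, 178] → cuts [1, 127, 178]
  DwuIX (ATTCAAC, off=7): starts [18, 81, 155] → cuts [25, 88, 162]
  MvoIII (GTGCG, off=4): starts [11, 121] → cuts [15, 125]

All cut coordinates (distinct, sorted): [1, 15, 25, 47, 58, 67, 77, 88, 111, 117, 125, 127, 162, 171, 178]

Fragments:
  [0,1): 1 bp
  [1,15): 14 bp
  [15,25): 10 bp
  [25,47): 22 bp
  [47,58): 11 bp
  [58,67): 9 bp
  [67,77): 10 bp
  [77,88): 11 bp
  [88,111): 23 bp
  [111,117): 6 bp
  [117,125): 8 bp
  [125,127): 2 bp
  [127,162): 35 bp
  [162,171): 9 bp
  [171,178): 7 bp
  [178,192): 14 bp

[1,2,6,7,8,9,9,10,10,11,11,14,14,22,23,35]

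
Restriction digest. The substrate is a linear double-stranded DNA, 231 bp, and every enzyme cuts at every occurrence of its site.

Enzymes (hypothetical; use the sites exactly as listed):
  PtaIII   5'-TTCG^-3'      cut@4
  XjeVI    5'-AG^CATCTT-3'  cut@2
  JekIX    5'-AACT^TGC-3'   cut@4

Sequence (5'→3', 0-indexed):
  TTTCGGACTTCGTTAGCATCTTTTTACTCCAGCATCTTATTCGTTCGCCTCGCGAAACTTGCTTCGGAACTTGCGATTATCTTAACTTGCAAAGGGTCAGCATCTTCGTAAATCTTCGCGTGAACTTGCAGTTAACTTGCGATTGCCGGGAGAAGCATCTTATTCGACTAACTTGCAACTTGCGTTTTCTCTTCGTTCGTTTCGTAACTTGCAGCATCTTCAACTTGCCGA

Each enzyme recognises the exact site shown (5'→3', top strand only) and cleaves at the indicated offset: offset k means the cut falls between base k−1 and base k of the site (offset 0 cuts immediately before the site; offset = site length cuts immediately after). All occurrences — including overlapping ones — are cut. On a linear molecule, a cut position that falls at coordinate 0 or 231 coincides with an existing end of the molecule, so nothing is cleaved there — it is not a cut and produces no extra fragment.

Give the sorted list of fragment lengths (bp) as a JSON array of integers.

Per-enzyme occurrences:
  PtaIII TTCG/4: at [1, 8, 39, 43, 62, 104, 114, 162, 191, 195, 200] ⇒ [5, 12, 43, 47, 66, 108, 118, 166, 195, 199, 204]
  XjeVI AGCATCTT/2: at [14, 30, 98, 153, 212] ⇒ [16, 32, 100, 155, 214]
  JekIX AACTTGC/4: at [55, 67, 83, 122, 133, 169, 176, 205, 221] ⇒ [59, 71, 87, 126, 137, 173, 180, 209, 225]

All cut coordinates (distinct, sorted): [5, 12, 16, 32, 43, 47, 59, 66, 71, 87, 100, 108, 118, 126, 137, 155, 166, 173, 180, 195, 199, 204, 209, 214, 225]

Fragment lengths:
  [0,5): 5 bp
  [5,12): 7 bp
  [12,16): 4 bp
  [16,32): 16 bp
  [32,43): 11 bp
  [43,47): 4 bp
  [47,59): 12 bp
  [59,66): 7 bp
  [66,71): 5 bp
  [71,87): 16 bp
  [87,100): 13 bp
  [100,108): 8 bp
  [108,118): 10 bp
  [118,126): 8 bp
  [126,137): 11 bp
  [137,155): 18 bp
  [155,166): 11 bp
  [166,173): 7 bp
  [173,180): 7 bp
  [180,195): 15 bp
  [195,199): 4 bp
  [199,204): 5 bp
  [204,209): 5 bp
  [209,214): 5 bp
  [214,225): 11 bp
  [225,231): 6 bp

[4,4,4,5,5,5,5,5,6,7,7,7,7,8,8,10,11,11,11,11,12,13,15,16,16,18]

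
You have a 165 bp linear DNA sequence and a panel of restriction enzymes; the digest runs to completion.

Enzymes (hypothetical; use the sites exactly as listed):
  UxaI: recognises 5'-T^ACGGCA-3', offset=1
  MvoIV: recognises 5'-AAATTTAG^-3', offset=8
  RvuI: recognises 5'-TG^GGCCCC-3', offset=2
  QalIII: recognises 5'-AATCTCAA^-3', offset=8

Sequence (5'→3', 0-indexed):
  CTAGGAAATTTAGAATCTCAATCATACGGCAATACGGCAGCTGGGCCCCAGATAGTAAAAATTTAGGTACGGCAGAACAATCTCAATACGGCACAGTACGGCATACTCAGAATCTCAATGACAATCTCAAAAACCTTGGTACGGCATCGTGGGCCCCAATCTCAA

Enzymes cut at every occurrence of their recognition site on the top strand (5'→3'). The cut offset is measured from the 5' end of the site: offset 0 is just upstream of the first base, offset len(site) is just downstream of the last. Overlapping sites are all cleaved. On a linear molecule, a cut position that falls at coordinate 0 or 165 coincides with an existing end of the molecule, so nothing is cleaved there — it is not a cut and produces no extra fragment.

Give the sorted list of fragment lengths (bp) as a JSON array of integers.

[1,2,4,8,8,10,10,10,11,12,13,14,18,21,23]

Scan for sites:
  UxaI (TACGGCA, off=1): starts [24, 32, 67, 86, 96, 139] → cuts [25, 33, 68, 87, 97, 140]
  MvoIV (AAATTTAG, off=8): starts [5, 58] → cuts [13, 66]
  RvuI (TGGGCCCC, off=2): starts [41, 149] → cuts [43, 151]
  QalIII (AATCTCAA, off=8): starts [13, 78, 110, 122, 157] → cuts [21, 86, 118, 130] (position 165 is a terminus of the linear molecule — no cut)

Pooled cuts: [13, 21, 25, 33, 43, 66, 68, 86, 87, 97, 118, 130, 140, 151]

Fragment lengths:
  [0,13): 13 bp
  [13,21): 8 bp
  [21,25): 4 bp
  [25,33): 8 bp
  [33,43): 10 bp
  [43,66): 23 bp
  [66,68): 2 bp
  [68,86): 18 bp
  [86,87): 1 bp
  [87,97): 10 bp
  [97,118): 21 bp
  [118,130): 12 bp
  [130,140): 10 bp
  [140,151): 11 bp
  [151,165): 14 bp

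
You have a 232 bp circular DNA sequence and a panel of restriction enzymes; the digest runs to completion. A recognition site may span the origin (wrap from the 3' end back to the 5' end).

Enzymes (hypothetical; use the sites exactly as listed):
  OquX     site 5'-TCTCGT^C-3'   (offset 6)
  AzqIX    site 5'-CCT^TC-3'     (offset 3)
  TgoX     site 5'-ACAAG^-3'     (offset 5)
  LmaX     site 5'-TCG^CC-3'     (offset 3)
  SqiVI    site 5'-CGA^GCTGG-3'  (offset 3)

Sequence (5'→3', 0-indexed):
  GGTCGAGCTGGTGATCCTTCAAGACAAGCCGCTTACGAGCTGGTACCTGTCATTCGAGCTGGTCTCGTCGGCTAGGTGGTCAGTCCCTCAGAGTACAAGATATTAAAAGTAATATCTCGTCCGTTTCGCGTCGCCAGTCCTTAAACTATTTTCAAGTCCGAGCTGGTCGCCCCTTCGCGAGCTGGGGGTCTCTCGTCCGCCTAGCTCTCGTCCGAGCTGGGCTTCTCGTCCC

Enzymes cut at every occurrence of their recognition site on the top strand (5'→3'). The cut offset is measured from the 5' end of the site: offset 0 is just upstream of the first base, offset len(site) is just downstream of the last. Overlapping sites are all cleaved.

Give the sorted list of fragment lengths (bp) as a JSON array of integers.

Per-enzyme occurrences:
  OquX (TCTCGTC, off=6): starts [62, 114, 190, 205, 223] → cuts [68, 120, 196, 211, 229]
  AzqIX (CCTTC, off=3): starts [15, 171] → cuts [18, 174]
  TgoX (ACAAG, off=5): starts [23, 94] → cuts [28, 99]
  LmaX (TCGCC, off=3): starts [130, 166] → cuts [133, 169]
  SqiVI (CGAGCTGG, off=3): starts [3, 35, 54, 158, 177, 212] → cuts [6, 38, 57, 161, 180, 215]

Pooled cuts: [6, 18, 28, 38, 57, 68, 99, 120, 133, 161, 169, 174, 180, 196, 211, 215, 229]

Fragment lengths:
  6→18: 12 bp
  18→28: 10 bp
  28→38: 10 bp
  38→57: 19 bp
  57→68: 11 bp
  68→99: 31 bp
  99→120: 21 bp
  120→133: 13 bp
  133→161: 28 bp
  161→169: 8 bp
  169→174: 5 bp
  174→180: 6 bp
  180→196: 16 bp
  196→211: 15 bp
  211→215: 4 bp
  215→229: 14 bp
  229→6 (wrap): 232-229+6 = 9 bp

[4,5,6,8,9,10,10,11,12,13,14,15,16,19,21,28,31]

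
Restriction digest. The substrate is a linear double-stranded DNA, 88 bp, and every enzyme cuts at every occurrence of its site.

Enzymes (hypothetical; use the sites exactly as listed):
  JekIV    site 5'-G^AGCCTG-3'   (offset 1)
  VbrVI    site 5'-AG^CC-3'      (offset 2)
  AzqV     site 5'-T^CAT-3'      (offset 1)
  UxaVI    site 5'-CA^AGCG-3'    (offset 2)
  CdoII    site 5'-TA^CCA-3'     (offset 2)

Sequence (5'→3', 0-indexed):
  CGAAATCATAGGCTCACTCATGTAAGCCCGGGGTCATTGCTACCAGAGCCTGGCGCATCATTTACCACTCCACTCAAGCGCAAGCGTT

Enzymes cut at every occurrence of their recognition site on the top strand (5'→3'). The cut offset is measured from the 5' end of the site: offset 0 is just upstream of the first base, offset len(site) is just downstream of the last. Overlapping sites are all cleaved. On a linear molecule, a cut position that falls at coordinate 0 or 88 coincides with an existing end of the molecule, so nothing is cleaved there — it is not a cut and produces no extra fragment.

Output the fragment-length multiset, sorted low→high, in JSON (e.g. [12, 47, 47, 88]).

[2,4,6,6,6,6,8,8,8,10,12,12]

Site scan:
  JekIV GAGCCTG/1: at [45] ⇒ [46]
  VbrVI AGCC/2: at [24, 46] ⇒ [26, 48]
  AzqV TCAT/1: at [5, 17, 33, 57] ⇒ [6, 18, 34, 58]
  UxaVI CAAGCG/2: at [74, 80] ⇒ [76, 82]
  CdoII TACCA/2: at [40, 62] ⇒ [42, 64]

All cut coordinates (distinct, sorted): [6, 18, 26, 34, 42, 46, 48, 58, 64, 76, 82]

Fragments:
  [0,6): 6 bp
  [6,18): 12 bp
  [18,26): 8 bp
  [26,34): 8 bp
  [34,42): 8 bp
  [42,46): 4 bp
  [46,48): 2 bp
  [48,58): 10 bp
  [58,64): 6 bp
  [64,76): 12 bp
  [76,82): 6 bp
  [82,88): 6 bp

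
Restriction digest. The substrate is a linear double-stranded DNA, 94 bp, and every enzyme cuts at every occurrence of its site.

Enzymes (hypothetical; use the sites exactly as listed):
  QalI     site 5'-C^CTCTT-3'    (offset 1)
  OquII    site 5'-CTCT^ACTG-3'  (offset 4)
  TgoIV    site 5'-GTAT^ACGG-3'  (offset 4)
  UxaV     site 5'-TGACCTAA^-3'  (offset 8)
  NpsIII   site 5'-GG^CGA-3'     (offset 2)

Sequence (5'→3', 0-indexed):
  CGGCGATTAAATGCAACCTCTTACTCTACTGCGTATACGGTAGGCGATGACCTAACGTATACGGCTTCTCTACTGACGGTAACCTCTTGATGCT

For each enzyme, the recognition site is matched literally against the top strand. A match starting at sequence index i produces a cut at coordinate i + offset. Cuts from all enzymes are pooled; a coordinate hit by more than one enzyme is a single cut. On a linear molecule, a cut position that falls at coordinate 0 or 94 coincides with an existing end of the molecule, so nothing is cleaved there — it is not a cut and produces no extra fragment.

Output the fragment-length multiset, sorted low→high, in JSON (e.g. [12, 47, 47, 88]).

Per-enzyme occurrences:
  QalI CCTCTT/1: at [16, 82] ⇒ [17, 83]
  OquII CTCTACTG/4: at [23, 67] ⇒ [27, 71]
  TgoIV GTATACGG/4: at [32, 56] ⇒ [36, 60]
  UxaV TGACCTAA/8: at [47] ⇒ [55]
  NpsIII GGCGA/2: at [1, 42] ⇒ [3, 44]

Pooled cuts: [3, 17, 27, 36, 44, 55, 60, 71, 83]

Fragments:
  [0,3): 3 bp
  [3,17): 14 bp
  [17,27): 10 bp
  [27,36): 9 bp
  [36,44): 8 bp
  [44,55): 11 bp
  [55,60): 5 bp
  [60,71): 11 bp
  [71,83): 12 bp
  [83,94): 11 bp

[3,5,8,9,10,11,11,11,12,14]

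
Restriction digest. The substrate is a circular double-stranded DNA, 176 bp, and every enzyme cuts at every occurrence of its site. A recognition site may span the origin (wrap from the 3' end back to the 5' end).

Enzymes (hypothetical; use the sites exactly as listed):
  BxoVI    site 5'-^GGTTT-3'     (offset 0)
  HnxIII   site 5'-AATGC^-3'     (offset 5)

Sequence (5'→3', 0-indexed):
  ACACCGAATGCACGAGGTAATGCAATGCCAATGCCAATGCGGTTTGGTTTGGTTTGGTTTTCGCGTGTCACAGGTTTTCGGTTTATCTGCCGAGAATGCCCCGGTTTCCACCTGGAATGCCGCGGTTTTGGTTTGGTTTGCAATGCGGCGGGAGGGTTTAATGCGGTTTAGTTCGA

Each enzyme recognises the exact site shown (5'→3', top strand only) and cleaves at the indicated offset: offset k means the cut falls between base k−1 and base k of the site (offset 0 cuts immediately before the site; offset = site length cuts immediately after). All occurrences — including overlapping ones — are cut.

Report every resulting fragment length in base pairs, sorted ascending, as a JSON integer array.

[3,3,5,5,5,5,5,6,6,6,7,8,10,12,12,17,18,20,23]

Per-enzyme occurrences:
  BxoVI GGTTT/0: at [40, 45, 50, 55, 72, 79, 102, 123, 129, 134, 154, 164] ⇒ [40, 45, 50, 55, 72, 79, 102, 123, 129, 134, 154, 164]
  HnxIII AATGC/5: at [6, 18, 23, 29, 35, 94, 115, 141, 159] ⇒ [11, 23, 28, 34, 40, 99, 120, 146, 164]

Pooled cuts: [11, 23, 28, 34, 40, 45, 50, 55, 72, 79, 99, 102, 120, 123, 129, 134, 146, 154, 164]

Fragments:
  11→23: 12 bp
  23→28: 5 bp
  28→34: 6 bp
  34→40: 6 bp
  40→45: 5 bp
  45→50: 5 bp
  50→55: 5 bp
  55→72: 17 bp
  72→79: 7 bp
  79→99: 20 bp
  99→102: 3 bp
  102→120: 18 bp
  120→123: 3 bp
  123→129: 6 bp
  129→134: 5 bp
  134→146: 12 bp
  146→154: 8 bp
  154→164: 10 bp
  164→11 (wrap): 176-164+11 = 23 bp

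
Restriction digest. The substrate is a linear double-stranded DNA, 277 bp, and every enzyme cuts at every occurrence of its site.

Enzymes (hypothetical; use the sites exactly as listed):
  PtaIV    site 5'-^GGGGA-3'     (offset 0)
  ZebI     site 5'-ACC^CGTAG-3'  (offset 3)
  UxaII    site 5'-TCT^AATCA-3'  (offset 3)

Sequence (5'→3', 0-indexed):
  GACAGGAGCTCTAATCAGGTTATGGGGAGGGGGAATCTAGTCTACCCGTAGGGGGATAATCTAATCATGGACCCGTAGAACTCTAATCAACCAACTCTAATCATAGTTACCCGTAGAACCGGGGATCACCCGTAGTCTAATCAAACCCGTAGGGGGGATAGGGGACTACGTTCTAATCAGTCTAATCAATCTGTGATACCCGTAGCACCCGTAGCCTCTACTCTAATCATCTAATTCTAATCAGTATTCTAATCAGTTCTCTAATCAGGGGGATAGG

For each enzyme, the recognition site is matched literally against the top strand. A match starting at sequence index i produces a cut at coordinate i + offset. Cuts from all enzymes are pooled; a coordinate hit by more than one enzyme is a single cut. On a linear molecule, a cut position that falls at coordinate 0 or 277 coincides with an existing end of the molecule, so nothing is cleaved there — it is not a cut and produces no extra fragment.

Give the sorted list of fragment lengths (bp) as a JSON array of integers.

[5,6,6,6,7,8,9,9,9,9,9,10,11,11,11,11,12,12,12,13,14,14,14,15,17,17]

Per-enzyme occurrences:
  PtaIV GGGGA/0: at [23, 29, 51, 120, 153, 160, 268] ⇒ [23, 29, 51, 120, 153, 160, 268]
  ZebI ACCCGTAG/3: at [43, 70, 108, 127, 144, 197, 206] ⇒ [46, 73, 111, 130, 147, 200, 209]
  UxaII TCTAATCA/3: at [9, 59, 81, 95, 135, 171, 180, 221, 235, 247, 259] ⇒ [12, 62, 84, 98, 138, 174, 183, 224, 238, 250, 262]

All cut coordinates (distinct, sorted): [12, 23, 29, 46, 51, 62, 73, 84, 98, 111, 120, 130, 138, 147, 153, 160, 174, 183, 200, 209, 224, 238, 250, 262, 268]

Fragment lengths:
  [0,12): 12 bp
  [12,23): 11 bp
  [23,29): 6 bp
  [29,46): 17 bp
  [46,51): 5 bp
  [51,62): 11 bp
  [62,73): 11 bp
  [73,84): 11 bp
  [84,98): 14 bp
  [98,111): 13 bp
  [111,120): 9 bp
  [120,130): 10 bp
  [130,138): 8 bp
  [138,147): 9 bp
  [147,153): 6 bp
  [153,160): 7 bp
  [160,174): 14 bp
  [174,183): 9 bp
  [183,200): 17 bp
  [200,209): 9 bp
  [209,224): 15 bp
  [224,238): 14 bp
  [238,250): 12 bp
  [250,262): 12 bp
  [262,268): 6 bp
  [268,277): 9 bp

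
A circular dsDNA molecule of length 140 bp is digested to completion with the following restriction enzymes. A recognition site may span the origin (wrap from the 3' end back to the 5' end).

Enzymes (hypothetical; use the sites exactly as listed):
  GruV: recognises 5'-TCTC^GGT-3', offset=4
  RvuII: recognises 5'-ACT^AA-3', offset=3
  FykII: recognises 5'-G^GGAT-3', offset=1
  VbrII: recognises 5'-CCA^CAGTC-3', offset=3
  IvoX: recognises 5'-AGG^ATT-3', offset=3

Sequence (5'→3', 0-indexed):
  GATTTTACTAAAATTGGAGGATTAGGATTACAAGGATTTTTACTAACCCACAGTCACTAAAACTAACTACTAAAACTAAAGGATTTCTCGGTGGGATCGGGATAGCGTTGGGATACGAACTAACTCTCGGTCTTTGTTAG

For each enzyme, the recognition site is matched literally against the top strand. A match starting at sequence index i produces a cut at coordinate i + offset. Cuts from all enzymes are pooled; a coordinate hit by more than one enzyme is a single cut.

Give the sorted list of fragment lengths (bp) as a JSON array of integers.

Site scan:
  GruV (TCTCGGT, off=4): starts [85, 124] → cuts [89, 128]
  RvuII (ACTAA, off=3): starts [6, 41, 55, 61, 68, 74, 118] → cuts [9, 44, 58, 64, 71, 77, 121]
  FykII (GGGAT, off=1): starts [92, 98, 109] → cuts [93, 99, 110]
  VbrII (CCACAGTC, off=3): starts [47] → cuts [50]
  IvoX (AGGATT, off=3): starts [17, 23, 32, 79, 138] → cuts [1, 20, 26, 35, 82]

All cut coordinates (distinct, sorted): [1, 9, 20, 26, 35, 44, 50, 58, 64, 71, 77, 82, 89, 93, 99, 110, 121, 128]

Fragment lengths:
  1→9: 8 bp
  9→20: 11 bp
  20→26: 6 bp
  26→35: 9 bp
  35→44: 9 bp
  44→50: 6 bp
  50→58: 8 bp
  58→64: 6 bp
  64→71: 7 bp
  71→77: 6 bp
  77→82: 5 bp
  82→89: 7 bp
  89→93: 4 bp
  93→99: 6 bp
  99→110: 11 bp
  110→121: 11 bp
  121→128: 7 bp
  128→1 (wrap): 140-128+1 = 13 bp

[4,5,6,6,6,6,6,7,7,7,8,8,9,9,11,11,11,13]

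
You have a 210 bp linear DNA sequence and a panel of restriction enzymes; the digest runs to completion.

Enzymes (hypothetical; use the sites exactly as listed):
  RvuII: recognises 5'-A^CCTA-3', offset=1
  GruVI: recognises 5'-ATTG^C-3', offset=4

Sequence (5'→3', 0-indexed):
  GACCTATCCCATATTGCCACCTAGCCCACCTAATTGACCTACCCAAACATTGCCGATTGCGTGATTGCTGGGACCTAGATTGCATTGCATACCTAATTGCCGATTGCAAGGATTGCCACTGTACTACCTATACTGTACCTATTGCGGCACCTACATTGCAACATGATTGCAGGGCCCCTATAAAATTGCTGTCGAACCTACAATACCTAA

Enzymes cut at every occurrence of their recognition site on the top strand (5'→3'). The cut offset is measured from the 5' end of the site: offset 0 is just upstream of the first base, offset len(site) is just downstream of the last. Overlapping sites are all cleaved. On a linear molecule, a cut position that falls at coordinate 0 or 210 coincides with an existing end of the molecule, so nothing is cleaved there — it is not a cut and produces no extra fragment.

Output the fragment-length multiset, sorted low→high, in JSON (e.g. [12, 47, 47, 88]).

[2,3,4,5,5,5,6,7,7,7,8,8,8,9,9,9,9,9,9,11,11,11,14,15,19]

Site scan:
  RvuII (ACCTA, off=1): starts [1, 18, 27, 36, 72, 90, 125, 136, 148, 195, 204] → cuts [2, 19, 28, 37, 73, 91, 126, 137, 149, 196, 205]
  GruVI (ATTGC, off=4): starts [12, 48, 55, 63, 78, 83, 95, 102, 111, 140, 154, 165, 184] → cuts [16, 52, 59, 67, 82, 87, 99, 106, 115, 144, 158, 169, 188]

All cut coordinates (distinct, sorted): [2, 16, 19, 28, 37, 52, 59, 67, 73, 82, 87, 91, 99, 106, 115, 126, 137, 144, 149, 158, 169, 188, 196, 205]

Fragment lengths:
  [0,2): 2 bp
  [2,16): 14 bp
  [16,19): 3 bp
  [19,28): 9 bp
  [28,37): 9 bp
  [37,52): 15 bp
  [52,59): 7 bp
  [59,67): 8 bp
  [67,73): 6 bp
  [73,82): 9 bp
  [82,87): 5 bp
  [87,91): 4 bp
  [91,99): 8 bp
  [99,106): 7 bp
  [106,115): 9 bp
  [115,126): 11 bp
  [126,137): 11 bp
  [137,144): 7 bp
  [144,149): 5 bp
  [149,158): 9 bp
  [158,169): 11 bp
  [169,188): 19 bp
  [188,196): 8 bp
  [196,205): 9 bp
  [205,210): 5 bp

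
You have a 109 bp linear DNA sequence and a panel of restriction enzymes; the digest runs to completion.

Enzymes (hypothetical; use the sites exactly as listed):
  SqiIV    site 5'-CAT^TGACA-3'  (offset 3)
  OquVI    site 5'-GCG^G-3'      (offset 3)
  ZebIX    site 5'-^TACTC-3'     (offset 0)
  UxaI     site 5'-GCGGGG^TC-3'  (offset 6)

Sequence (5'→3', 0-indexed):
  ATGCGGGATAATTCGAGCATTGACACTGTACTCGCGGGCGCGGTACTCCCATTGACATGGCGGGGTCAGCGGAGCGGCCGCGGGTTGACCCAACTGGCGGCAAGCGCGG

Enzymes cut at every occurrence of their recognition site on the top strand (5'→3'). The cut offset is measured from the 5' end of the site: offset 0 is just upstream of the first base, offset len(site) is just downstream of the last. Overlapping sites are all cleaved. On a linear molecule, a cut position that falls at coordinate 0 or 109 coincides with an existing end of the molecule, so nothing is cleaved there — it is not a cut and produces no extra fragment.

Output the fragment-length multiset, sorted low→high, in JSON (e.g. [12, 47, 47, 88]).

[1,1,3,5,5,6,6,6,8,8,9,9,10,15,17]

Per-enzyme occurrences:
  SqiIV CATTGACA/3: at [17, 49] ⇒ [20, 52]
  OquVI GCGG/3: at [2, 33, 39, 59, 68, 73, 79, 96, 105] ⇒ [5, 36, 42, 62, 71, 76, 82, 99, 108]
  ZebIX TACTC/0: at [28, 43] ⇒ [28, 43]
  UxaI GCGGGGTC/6: at [59] ⇒ [65]

Pooled cuts: [5, 20, 28, 36, 42, 43, 52, 62, 65, 71, 76, 82, 99, 108]

Fragments:
  [0,5): 5 bp
  [5,20): 15 bp
  [20,28): 8 bp
  [28,36): 8 bp
  [36,42): 6 bp
  [42,43): 1 bp
  [43,52): 9 bp
  [52,62): 10 bp
  [62,65): 3 bp
  [65,71): 6 bp
  [71,76): 5 bp
  [76,82): 6 bp
  [82,99): 17 bp
  [99,108): 9 bp
  [108,109): 1 bp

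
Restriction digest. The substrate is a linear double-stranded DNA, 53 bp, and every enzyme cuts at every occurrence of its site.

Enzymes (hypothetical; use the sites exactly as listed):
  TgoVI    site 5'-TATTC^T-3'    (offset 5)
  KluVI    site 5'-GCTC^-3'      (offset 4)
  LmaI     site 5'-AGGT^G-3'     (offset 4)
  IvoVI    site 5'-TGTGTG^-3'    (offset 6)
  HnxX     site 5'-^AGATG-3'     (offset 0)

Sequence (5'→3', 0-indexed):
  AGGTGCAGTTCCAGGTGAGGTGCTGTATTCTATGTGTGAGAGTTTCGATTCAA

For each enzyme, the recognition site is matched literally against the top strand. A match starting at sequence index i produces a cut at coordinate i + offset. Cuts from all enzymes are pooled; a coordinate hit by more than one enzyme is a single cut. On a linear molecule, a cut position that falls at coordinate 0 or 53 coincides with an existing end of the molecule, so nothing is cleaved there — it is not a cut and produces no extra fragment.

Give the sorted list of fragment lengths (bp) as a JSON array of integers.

Per-enzyme occurrences:
  TgoVI TATTCT/5: at [25] ⇒ [30]
  KluVI (GCTC, off=4): no sites
  LmaI AGGTG/4: at [0, 12, 17] ⇒ [4, 16, 21]
  IvoVI TGTGTG/6: at [32] ⇒ [38]
  HnxX (AGATG, off=0): no sites

Pooled cuts: [4, 16, 21, 30, 38]

Fragment lengths:
  [0,4): 4 bp
  [4,16): 12 bp
  [16,21): 5 bp
  [21,30): 9 bp
  [30,38): 8 bp
  [38,53): 15 bp

[4,5,8,9,12,15]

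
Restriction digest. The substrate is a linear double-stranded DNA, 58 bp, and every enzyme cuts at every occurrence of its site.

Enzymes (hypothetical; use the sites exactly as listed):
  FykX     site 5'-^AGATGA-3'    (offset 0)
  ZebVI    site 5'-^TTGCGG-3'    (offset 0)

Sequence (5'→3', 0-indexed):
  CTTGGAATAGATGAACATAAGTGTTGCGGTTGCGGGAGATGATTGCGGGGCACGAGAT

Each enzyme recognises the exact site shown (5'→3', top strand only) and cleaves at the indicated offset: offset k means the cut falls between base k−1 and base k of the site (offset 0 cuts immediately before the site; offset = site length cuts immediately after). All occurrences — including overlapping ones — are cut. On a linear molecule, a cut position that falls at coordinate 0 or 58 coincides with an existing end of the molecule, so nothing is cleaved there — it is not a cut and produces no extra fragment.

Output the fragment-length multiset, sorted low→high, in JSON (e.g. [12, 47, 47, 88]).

Per-enzyme occurrences:
  FykX (AGATGA, off=0): starts [8, 36] → cuts [8, 36]
  ZebVI (TTGCGG, off=0): starts [23, 29, 42] → cuts [23, 29, 42]

All cut coordinates (distinct, sorted): [8, 23, 29, 36, 42]

Fragment lengths:
  [0,8): 8 bp
  [8,23): 15 bp
  [23,29): 6 bp
  [29,36): 7 bp
  [36,42): 6 bp
  [42,58): 16 bp

[6,6,7,8,15,16]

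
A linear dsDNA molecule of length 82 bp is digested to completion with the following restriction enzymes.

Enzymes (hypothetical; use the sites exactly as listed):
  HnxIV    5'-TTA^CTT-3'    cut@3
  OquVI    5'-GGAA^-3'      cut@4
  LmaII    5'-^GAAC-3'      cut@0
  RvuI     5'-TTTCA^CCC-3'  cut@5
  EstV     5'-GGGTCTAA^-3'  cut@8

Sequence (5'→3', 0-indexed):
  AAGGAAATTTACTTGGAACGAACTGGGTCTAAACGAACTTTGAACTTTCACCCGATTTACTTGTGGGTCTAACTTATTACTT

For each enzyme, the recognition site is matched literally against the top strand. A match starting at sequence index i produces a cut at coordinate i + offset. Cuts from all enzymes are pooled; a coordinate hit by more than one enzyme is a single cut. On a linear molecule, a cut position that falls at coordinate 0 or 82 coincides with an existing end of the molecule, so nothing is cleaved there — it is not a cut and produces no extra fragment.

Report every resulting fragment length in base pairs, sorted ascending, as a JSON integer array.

Scan for sites:
  HnxIV (TTACTT, off=3): starts [8, 56, 76] → cuts [11, 59, 79]
  OquVI (GGAA, off=4): starts [2, 14] → cuts [6, 18]
  LmaII (GAAC, off=0): starts [15, 19, 34, 41] → cuts [15, 19, 34, 41]
  RvuI (TTTCACCC, off=5): starts [45] → cuts [50]
  EstV (GGGTCTAA, off=8): starts [24, 64] → cuts [32, 72]

Pooled cuts: [6, 11, 15, 18, 19, 32, 34, 41, 50, 59, 72, 79]

Fragments:
  [0,6): 6 bp
  [6,11): 5 bp
  [11,15): 4 bp
  [15,18): 3 bp
  [18,19): 1 bp
  [19,32): 13 bp
  [32,34): 2 bp
  [34,41): 7 bp
  [41,50): 9 bp
  [50,59): 9 bp
  [59,72): 13 bp
  [72,79): 7 bp
  [79,82): 3 bp

[1,2,3,3,4,5,6,7,7,9,9,13,13]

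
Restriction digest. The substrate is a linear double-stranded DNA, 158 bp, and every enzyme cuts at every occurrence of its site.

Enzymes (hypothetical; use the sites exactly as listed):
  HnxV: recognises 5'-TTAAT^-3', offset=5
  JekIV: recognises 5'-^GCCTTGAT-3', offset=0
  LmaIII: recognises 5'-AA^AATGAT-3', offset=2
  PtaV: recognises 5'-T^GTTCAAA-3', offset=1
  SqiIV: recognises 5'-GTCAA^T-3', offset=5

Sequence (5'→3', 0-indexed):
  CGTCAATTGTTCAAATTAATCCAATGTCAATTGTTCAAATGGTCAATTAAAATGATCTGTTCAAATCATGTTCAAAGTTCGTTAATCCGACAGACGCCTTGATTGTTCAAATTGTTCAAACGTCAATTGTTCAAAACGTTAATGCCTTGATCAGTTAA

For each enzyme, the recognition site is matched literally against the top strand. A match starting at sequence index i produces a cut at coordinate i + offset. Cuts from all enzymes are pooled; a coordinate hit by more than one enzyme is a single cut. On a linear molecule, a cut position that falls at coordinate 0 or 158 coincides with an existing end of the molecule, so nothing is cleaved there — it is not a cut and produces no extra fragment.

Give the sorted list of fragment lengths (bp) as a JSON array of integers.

[2,2,2,4,6,8,9,9,9,10,11,12,13,14,15,15,17]

Scan for sites:
  HnxV (TTAAT, off=5): starts [15, 81, 138] → cuts [20, 86, 143]
  JekIV (GCCTTGAT, off=0): starts [95, 143] → cuts [95, 143]
  LmaIII (AAAATGAT, off=2): starts [48] → cuts [50]
  PtaV (TGTTCAAA, off=1): starts [7, 31, 57, 68, 103, 112, 127] → cuts [8, 32, 58, 69, 104, 113, 128]
  SqiIV (GTCAAT, off=5): starts [1, 25, 41, 121] → cuts [6, 30, 46, 126]

Pooled cuts: [6, 8, 20, 30, 32, 46, 50, 58, 69, 86, 95, 104, 113, 126, 128, 143]

Fragment lengths:
  [0,6): 6 bp
  [6,8): 2 bp
  [8,20): 12 bp
  [20,30): 10 bp
  [30,32): 2 bp
  [32,46): 14 bp
  [46,50): 4 bp
  [50,58): 8 bp
  [58,69): 11 bp
  [69,86): 17 bp
  [86,95): 9 bp
  [95,104): 9 bp
  [104,113): 9 bp
  [113,126): 13 bp
  [126,128): 2 bp
  [128,143): 15 bp
  [143,158): 15 bp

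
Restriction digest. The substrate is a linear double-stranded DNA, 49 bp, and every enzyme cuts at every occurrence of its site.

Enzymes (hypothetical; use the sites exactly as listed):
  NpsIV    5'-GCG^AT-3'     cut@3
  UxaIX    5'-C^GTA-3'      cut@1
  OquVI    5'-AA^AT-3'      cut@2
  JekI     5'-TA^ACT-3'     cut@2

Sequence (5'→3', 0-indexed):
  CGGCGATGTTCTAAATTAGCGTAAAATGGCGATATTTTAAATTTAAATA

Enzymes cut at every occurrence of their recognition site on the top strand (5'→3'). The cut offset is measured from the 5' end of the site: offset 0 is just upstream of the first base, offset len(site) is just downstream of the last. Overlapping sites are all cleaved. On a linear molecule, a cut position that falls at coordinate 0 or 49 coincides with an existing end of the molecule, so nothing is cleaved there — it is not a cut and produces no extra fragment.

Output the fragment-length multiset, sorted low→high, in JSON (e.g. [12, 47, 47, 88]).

Per-enzyme occurrences:
  NpsIV (GCGAT, off=3): starts [2, 28] → cuts [5, 31]
  UxaIX (CGTA, off=1): starts [19] → cuts [20]
  OquVI (AAAT, off=2): starts [12, 23, 38, 44] → cuts [14, 25, 40, 46]
  JekI (TAACT, off=2): no sites

Pooled cuts: [5, 14, 20, 25, 31, 40, 46]

Fragment lengths:
  [0,5): 5 bp
  [5,14): 9 bp
  [14,20): 6 bp
  [20,25): 5 bp
  [25,31): 6 bp
  [31,40): 9 bp
  [40,46): 6 bp
  [46,49): 3 bp

[3,5,5,6,6,6,9,9]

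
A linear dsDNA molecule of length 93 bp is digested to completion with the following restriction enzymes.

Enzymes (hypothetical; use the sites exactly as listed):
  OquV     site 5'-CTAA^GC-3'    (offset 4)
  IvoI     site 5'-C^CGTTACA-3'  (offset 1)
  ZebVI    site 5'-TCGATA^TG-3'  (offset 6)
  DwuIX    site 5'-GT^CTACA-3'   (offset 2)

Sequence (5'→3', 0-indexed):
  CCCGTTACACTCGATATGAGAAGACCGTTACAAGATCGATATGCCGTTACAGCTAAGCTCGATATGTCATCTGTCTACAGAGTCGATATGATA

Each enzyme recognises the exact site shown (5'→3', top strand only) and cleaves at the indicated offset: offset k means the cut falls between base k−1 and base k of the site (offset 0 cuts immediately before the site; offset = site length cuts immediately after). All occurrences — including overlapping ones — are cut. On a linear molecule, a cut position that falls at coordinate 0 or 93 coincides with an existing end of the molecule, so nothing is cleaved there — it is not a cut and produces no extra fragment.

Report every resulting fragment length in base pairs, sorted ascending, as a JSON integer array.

[2,3,5,8,9,10,12,14,14,16]

Per-enzyme occurrences:
  OquV CTAAGC/4: at [52] ⇒ [56]
  IvoI CCGTTACA/1: at [1, 24, 43] ⇒ [2, 25, 44]
  ZebVI TCGATATG/6: at [10, 35, 58, 82] ⇒ [16, 41, 64, 88]
  DwuIX GTCTACA/2: at [72] ⇒ [74]

All cut coordinates (distinct, sorted): [2, 16, 25, 41, 44, 56, 64, 74, 88]

Fragment lengths:
  [0,2): 2 bp
  [2,16): 14 bp
  [16,25): 9 bp
  [25,41): 16 bp
  [41,44): 3 bp
  [44,56): 12 bp
  [56,64): 8 bp
  [64,74): 10 bp
  [74,88): 14 bp
  [88,93): 5 bp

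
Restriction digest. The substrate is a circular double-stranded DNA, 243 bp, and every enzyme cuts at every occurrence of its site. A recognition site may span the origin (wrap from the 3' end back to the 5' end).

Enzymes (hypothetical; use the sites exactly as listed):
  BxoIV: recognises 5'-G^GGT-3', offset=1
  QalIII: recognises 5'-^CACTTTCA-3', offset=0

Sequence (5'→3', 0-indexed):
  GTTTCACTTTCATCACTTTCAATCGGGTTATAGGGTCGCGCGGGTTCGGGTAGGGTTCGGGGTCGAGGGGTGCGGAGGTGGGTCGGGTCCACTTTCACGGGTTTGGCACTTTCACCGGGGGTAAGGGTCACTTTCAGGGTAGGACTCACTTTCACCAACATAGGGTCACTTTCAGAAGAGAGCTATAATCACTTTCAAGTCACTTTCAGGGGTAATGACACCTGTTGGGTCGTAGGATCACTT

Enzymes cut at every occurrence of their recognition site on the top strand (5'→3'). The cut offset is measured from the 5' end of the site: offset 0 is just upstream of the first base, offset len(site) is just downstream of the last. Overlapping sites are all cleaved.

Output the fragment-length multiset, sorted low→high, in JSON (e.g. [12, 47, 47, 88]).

[3,3,4,5,5,6,6,7,7,8,8,9,9,9,9,10,10,11,12,12,13,17,17,20,23]

Site scan:
  BxoIV GGGT/1: at [24, 32, 41, 47, 52, 59, 67, 79, 84, 98, 118, 124, 136, 162, 209, 226] ⇒ [25, 33, 42, 48, 53, 60, 68, 80, 85, 99, 119, 125, 137, 163, 210, 227]
  QalIII CACTTTCA/0: at [4, 13, 89, 106, 128, 146, 166, 189, 200] ⇒ [4, 13, 89, 106, 128, 146, 166, 189, 200]

All cut coordinates (distinct, sorted): [4, 13, 25, 33, 42, 48, 53, 60, 68, 80, 85, 89, 99, 106, 119, 125, 128, 137, 146, 163, 166, 189, 200, 210, 227]

Fragments:
  4→13: 9 bp
  13→25: 12 bp
  25→33: 8 bp
  33→42: 9 bp
  42→48: 6 bp
  48→53: 5 bp
  53→60: 7 bp
  60→68: 8 bp
  68→80: 12 bp
  80→85: 5 bp
  85→89: 4 bp
  89→99: 10 bp
  99→106: 7 bp
  106→119: 13 bp
  119→125: 6 bp
  125→128: 3 bp
  128→137: 9 bp
  137→146: 9 bp
  146→163: 17 bp
  163→166: 3 bp
  166→189: 23 bp
  189→200: 11 bp
  200→210: 10 bp
  210→227: 17 bp
  227→4 (wrap): 243-227+4 = 20 bp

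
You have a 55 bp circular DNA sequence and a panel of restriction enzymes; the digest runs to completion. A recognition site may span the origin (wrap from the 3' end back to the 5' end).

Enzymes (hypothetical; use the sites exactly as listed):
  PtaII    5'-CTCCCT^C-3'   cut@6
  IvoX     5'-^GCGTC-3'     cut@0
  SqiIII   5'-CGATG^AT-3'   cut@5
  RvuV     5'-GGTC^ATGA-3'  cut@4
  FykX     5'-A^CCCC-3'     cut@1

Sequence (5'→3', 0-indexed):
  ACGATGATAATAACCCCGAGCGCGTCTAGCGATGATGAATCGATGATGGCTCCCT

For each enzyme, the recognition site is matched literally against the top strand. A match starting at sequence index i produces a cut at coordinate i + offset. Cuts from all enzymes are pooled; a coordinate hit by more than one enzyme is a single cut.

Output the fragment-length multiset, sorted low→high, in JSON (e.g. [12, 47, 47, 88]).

[7,8,11,13,16]

Site scan:
  PtaII (CTCCCTC, off=6): no sites
  IvoX GCGTC/0: at [21] ⇒ [21]
  SqiIII CGATGAT/5: at [1, 29, 40] ⇒ [6, 34, 45]
  RvuV (GGTCATGA, off=4): no sites
  FykX ACCCC/1: at [12] ⇒ [13]

All cut coordinates (distinct, sorted): [6, 13, 21, 34, 45]

Fragments:
  6→13: 7 bp
  13→21: 8 bp
  21→34: 13 bp
  34→45: 11 bp
  45→6 (wrap): 55-45+6 = 16 bp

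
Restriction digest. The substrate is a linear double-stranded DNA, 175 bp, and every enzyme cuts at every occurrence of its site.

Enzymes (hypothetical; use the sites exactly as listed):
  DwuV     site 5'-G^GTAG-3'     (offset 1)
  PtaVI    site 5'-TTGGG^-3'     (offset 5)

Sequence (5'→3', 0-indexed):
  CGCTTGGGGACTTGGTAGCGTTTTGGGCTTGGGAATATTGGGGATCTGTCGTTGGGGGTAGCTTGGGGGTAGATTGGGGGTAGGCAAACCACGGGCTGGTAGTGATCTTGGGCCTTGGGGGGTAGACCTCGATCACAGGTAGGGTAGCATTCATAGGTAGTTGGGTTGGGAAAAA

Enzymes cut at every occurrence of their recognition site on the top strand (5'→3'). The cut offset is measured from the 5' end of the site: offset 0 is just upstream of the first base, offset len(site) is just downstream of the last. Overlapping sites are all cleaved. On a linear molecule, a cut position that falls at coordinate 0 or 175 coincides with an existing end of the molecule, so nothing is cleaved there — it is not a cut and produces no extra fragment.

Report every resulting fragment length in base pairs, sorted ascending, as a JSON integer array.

[1,1,1,2,5,5,5,6,6,7,8,9,9,10,10,13,13,14,14,17,19]

Site scan:
  DwuV (GGTAG, off=1): starts [13, 56, 67, 78, 97, 120, 137, 142, 155] → cuts [14, 57, 68, 79, 98, 121, 138, 143, 156]
  PtaVI (TTGGG, off=5): starts [3, 22, 28, 37, 51, 62, 73, 107, 114, 160, 165] → cuts [8, 27, 33, 42, 56, 67, 78, 112, 119, 165, 170]

All cut coordinates (distinct, sorted): [8, 14, 27, 33, 42, 56, 57, 67, 68, 78, 79, 98, 112, 119, 121, 138, 143, 156, 165, 170]

Fragment lengths:
  [0,8): 8 bp
  [8,14): 6 bp
  [14,27): 13 bp
  [27,33): 6 bp
  [33,42): 9 bp
  [42,56): 14 bp
  [56,57): 1 bp
  [57,67): 10 bp
  [67,68): 1 bp
  [68,78): 10 bp
  [78,79): 1 bp
  [79,98): 19 bp
  [98,112): 14 bp
  [112,119): 7 bp
  [119,121): 2 bp
  [121,138): 17 bp
  [138,143): 5 bp
  [143,156): 13 bp
  [156,165): 9 bp
  [165,170): 5 bp
  [170,175): 5 bp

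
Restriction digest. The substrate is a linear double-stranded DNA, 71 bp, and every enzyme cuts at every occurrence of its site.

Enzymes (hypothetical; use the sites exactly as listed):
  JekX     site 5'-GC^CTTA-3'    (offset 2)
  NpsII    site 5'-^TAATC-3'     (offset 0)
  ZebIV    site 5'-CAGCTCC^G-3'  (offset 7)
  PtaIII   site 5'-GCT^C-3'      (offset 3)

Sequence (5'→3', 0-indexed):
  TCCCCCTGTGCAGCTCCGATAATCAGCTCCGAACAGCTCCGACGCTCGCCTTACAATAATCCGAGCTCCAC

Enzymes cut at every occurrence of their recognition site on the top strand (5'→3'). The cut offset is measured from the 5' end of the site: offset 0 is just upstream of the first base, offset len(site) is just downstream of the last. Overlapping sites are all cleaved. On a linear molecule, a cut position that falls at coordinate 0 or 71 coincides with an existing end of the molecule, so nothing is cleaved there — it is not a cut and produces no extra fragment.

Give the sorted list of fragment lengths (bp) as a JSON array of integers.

[2,2,2,2,3,4,6,7,8,9,11,15]

Per-enzyme occurrences:
  JekX GCCTTA/2: at [47] ⇒ [49]
  NpsII TAATC/0: at [19, 56] ⇒ [19, 56]
  ZebIV CAGCTCCG/7: at [10, 23, 33] ⇒ [17, 30, 40]
  PtaIII GCTC/3: at [12, 25, 35, 43, 64] ⇒ [15, 28, 38, 46, 67]

Pooled cuts: [15, 17, 19, 28, 30, 38, 40, 46, 49, 56, 67]

Fragment lengths:
  [0,15): 15 bp
  [15,17): 2 bp
  [17,19): 2 bp
  [19,28): 9 bp
  [28,30): 2 bp
  [30,38): 8 bp
  [38,40): 2 bp
  [40,46): 6 bp
  [46,49): 3 bp
  [49,56): 7 bp
  [56,67): 11 bp
  [67,71): 4 bp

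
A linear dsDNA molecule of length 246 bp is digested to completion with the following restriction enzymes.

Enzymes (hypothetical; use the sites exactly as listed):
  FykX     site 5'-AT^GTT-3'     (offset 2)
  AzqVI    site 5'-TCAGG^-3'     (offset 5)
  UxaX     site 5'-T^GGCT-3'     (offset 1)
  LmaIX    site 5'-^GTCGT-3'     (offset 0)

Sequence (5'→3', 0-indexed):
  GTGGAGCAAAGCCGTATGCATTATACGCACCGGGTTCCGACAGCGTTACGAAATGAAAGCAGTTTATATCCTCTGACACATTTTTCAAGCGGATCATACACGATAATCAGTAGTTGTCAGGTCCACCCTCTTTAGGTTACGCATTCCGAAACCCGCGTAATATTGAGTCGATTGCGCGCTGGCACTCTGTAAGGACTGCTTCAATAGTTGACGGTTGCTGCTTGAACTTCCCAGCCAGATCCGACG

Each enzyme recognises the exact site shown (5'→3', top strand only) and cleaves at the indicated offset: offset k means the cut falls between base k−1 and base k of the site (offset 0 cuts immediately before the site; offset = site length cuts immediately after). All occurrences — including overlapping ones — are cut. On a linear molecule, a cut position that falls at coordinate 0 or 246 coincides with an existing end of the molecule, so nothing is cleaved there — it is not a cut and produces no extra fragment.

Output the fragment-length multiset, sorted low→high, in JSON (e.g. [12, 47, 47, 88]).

Scan for sites:
  FykX (ATGTT, off=2): no sites
  AzqVI (TCAGG, off=5): starts [116] → cuts [121]
  UxaX (TGGCT, off=1): no sites
  LmaIX (GTCGT, off=0): no sites

All cut coordinates (distinct, sorted): [121]

Fragments:
  [0,121): 121 bp
  [121,246): 125 bp

[121,125]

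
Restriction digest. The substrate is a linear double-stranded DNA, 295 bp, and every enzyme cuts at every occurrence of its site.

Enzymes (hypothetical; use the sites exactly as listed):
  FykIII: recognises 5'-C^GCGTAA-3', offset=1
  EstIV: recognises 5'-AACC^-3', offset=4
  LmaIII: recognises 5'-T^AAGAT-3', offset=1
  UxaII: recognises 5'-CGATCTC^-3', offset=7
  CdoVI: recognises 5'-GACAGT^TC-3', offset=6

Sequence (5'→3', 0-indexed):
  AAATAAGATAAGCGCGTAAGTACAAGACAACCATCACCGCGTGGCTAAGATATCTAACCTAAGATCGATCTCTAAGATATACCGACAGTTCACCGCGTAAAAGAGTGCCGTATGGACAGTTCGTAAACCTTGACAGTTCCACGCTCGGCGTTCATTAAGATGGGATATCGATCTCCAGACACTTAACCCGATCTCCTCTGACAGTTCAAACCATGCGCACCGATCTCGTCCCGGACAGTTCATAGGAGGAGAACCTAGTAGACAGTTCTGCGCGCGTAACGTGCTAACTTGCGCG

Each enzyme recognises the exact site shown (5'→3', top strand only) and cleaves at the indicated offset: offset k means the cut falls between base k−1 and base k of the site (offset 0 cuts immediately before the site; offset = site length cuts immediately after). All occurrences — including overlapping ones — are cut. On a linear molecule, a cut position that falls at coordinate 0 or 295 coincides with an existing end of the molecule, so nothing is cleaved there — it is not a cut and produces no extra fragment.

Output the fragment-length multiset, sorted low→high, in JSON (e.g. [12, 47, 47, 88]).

[1,1,4,5,7,7,7,8,9,9,10,11,12,12,13,13,14,15,16,16,19,19,19,22,26]

Site scan:
  FykIII CGCGTAA/1: at [12, 93, 272] ⇒ [13, 94, 273]
  EstIV AACC/4: at [28, 55, 125, 184, 208, 251] ⇒ [32, 59, 129, 188, 212, 255]
  LmaIII TAAGAT/1: at [3, 45, 59, 72, 155] ⇒ [4, 46, 60, 73, 156]
  UxaII CGATCTC/7: at [65, 168, 188, 220] ⇒ [72, 175, 195, 227]
  CdoVI GACAGTTC/6: at [83, 114, 131, 199, 233, 260] ⇒ [89, 120, 137, 205, 239, 266]

All cut coordinates (distinct, sorted): [4, 13, 32, 46, 59, 60, 72, 73, 89, 94, 120, 129, 137, 156, 175, 188, 195, 205, 212, 227, 239, 255, 266, 273]

Fragments:
  [0,4): 4 bp
  [4,13): 9 bp
  [13,32): 19 bp
  [32,46): 14 bp
  [46,59): 13 bp
  [59,60): 1 bp
  [60,72): 12 bp
  [72,73): 1 bp
  [73,89): 16 bp
  [89,94): 5 bp
  [94,120): 26 bp
  [120,129): 9 bp
  [129,137): 8 bp
  [137,156): 19 bp
  [156,175): 19 bp
  [175,188): 13 bp
  [188,195): 7 bp
  [195,205): 10 bp
  [205,212): 7 bp
  [212,227): 15 bp
  [227,239): 12 bp
  [239,255): 16 bp
  [255,266): 11 bp
  [266,273): 7 bp
  [273,295): 22 bp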